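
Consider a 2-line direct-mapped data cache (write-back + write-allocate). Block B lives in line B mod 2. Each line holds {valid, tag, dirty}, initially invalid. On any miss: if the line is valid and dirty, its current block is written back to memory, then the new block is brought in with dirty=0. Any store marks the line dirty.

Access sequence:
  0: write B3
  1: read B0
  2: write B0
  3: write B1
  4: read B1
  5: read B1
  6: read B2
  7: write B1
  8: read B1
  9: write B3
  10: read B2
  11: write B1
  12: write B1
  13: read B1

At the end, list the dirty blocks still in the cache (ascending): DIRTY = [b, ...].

0: W B3 → L1 miss [D]
1: R B0 → L0 miss [-]
2: W B0 → L0 hit [D]
3: W B1 → L1 miss wb→B3 [D]
4: R B1 → L1 hit [D]
5: R B1 → L1 hit [D]
6: R B2 → L0 miss wb→B0 [-]
7: W B1 → L1 hit [D]
8: R B1 → L1 hit [D]
9: W B3 → L1 miss wb→B1 [D]
10: R B2 → L0 hit [-]
11: W B1 → L1 miss wb→B3 [D]
12: W B1 → L1 hit [D]
13: R B1 → L1 hit [D]

DIRTY = [1]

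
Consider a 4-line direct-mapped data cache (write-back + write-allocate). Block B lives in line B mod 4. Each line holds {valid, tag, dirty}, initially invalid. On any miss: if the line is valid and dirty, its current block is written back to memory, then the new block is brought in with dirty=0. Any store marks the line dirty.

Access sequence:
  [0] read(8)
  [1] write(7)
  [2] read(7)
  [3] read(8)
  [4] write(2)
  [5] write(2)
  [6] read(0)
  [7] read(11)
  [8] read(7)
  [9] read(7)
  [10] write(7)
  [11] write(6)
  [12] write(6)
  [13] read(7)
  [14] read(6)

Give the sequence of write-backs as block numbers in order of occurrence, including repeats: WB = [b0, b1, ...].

0: R B8 → L0 miss [-]
1: W B7 → L3 miss [D]
2: R B7 → L3 hit [D]
3: R B8 → L0 hit [-]
4: W B2 → L2 miss [D]
5: W B2 → L2 hit [D]
6: R B0 → L0 miss [-]
7: R B11 → L3 miss wb→B7 [-]
8: R B7 → L3 miss [-]
9: R B7 → L3 hit [-]
10: W B7 → L3 hit [D]
11: W B6 → L2 miss wb→B2 [D]
12: W B6 → L2 hit [D]
13: R B7 → L3 hit [D]
14: R B6 → L2 hit [D]

WB = [7, 2]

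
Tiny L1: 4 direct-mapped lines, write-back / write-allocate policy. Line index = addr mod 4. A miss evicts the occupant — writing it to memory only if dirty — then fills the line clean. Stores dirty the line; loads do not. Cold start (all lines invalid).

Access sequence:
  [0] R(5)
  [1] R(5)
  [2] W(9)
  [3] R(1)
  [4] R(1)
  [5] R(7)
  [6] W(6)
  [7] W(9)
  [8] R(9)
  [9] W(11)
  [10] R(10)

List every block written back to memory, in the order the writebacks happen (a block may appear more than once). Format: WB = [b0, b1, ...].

WB = [9, 6]

0: R B5 -> L1 miss  d=-]
1: R B5 -> L1 hit  d=-]
2: W B9 -> L1 miss  d=D]
3: R B1 -> L1 miss wb->B9  d=-]
4: R B1 -> L1 hit  d=-]
5: R B7 -> L3 miss  d=-]
6: W B6 -> L2 miss  d=D]
7: W B9 -> L1 miss  d=D]
8: R B9 -> L1 hit  d=D]
9: W B11 -> L3 miss  d=D]
10: R B10 -> L2 miss wb->B6  d=-]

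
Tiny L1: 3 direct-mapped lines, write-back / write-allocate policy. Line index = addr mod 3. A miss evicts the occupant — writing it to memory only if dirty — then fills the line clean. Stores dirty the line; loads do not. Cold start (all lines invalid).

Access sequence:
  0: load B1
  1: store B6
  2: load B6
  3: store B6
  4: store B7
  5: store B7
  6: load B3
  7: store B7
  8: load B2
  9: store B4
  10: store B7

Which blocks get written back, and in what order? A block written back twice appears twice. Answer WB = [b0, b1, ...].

WB = [6, 7, 4]

0: R B1 -> L1 miss  d=-]
1: W B6 -> L0 miss  d=D]
2: R B6 -> L0 hit  d=D]
3: W B6 -> L0 hit  d=D]
4: W B7 -> L1 miss  d=D]
5: W B7 -> L1 hit  d=D]
6: R B3 -> L0 miss wb->B6  d=-]
7: W B7 -> L1 hit  d=D]
8: R B2 -> L2 miss  d=-]
9: W B4 -> L1 miss wb->B7  d=D]
10: W B7 -> L1 miss wb->B4  d=D]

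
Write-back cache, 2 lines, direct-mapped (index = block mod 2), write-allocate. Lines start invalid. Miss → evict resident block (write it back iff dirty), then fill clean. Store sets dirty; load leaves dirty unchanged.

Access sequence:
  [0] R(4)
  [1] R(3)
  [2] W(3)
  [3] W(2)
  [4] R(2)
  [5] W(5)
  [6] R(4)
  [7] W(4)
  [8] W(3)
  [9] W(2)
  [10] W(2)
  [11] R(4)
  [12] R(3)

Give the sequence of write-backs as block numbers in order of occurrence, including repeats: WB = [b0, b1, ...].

0: R B4 -> L0 miss  d=-]
1: R B3 -> L1 miss  d=-]
2: W B3 -> L1 hit  d=D]
3: W B2 -> L0 miss  d=D]
4: R B2 -> L0 hit  d=D]
5: W B5 -> L1 miss wb->B3  d=D]
6: R B4 -> L0 miss wb->B2  d=-]
7: W B4 -> L0 hit  d=D]
8: W B3 -> L1 miss wb->B5  d=D]
9: W B2 -> L0 miss wb->B4  d=D]
10: W B2 -> L0 hit  d=D]
11: R B4 -> L0 miss wb->B2  d=-]
12: R B3 -> L1 hit  d=D]

WB = [3, 2, 5, 4, 2]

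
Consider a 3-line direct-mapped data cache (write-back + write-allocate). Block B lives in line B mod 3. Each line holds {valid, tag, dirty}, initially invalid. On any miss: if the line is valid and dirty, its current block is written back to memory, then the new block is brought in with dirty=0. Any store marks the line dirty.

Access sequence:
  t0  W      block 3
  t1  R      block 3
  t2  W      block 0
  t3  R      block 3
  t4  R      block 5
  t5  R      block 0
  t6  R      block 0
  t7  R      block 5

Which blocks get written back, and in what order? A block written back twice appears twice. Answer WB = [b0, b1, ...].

WB = [3, 0]

0: W B3 -> L0 miss  d=D]
1: R B3 -> L0 hit  d=D]
2: W B0 -> L0 miss wb->B3  d=D]
3: R B3 -> L0 miss wb->B0  d=-]
4: R B5 -> L2 miss  d=-]
5: R B0 -> L0 miss  d=-]
6: R B0 -> L0 hit  d=-]
7: R B5 -> L2 hit  d=-]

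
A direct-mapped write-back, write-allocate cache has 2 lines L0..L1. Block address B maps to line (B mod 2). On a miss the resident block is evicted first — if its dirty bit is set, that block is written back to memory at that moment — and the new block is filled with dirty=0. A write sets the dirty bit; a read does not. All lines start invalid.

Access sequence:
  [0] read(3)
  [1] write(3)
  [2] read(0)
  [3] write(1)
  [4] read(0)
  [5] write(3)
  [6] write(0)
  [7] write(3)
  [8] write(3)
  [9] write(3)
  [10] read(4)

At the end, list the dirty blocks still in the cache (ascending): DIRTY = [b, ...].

0: R B3 → L1 miss [-]
1: W B3 → L1 hit [D]
2: R B0 → L0 miss [-]
3: W B1 → L1 miss wb→B3 [D]
4: R B0 → L0 hit [-]
5: W B3 → L1 miss wb→B1 [D]
6: W B0 → L0 hit [D]
7: W B3 → L1 hit [D]
8: W B3 → L1 hit [D]
9: W B3 → L1 hit [D]
10: R B4 → L0 miss wb→B0 [-]

DIRTY = [3]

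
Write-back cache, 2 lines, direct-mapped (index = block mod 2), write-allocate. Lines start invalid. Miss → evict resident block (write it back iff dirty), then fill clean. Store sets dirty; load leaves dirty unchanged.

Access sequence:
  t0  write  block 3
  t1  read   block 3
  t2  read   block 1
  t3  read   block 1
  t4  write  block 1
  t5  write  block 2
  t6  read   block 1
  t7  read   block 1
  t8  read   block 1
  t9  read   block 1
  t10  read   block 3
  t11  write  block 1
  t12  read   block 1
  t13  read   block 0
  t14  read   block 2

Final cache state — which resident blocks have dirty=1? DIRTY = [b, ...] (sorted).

DIRTY = [1]

0: W B3 -> L1 miss  d=D]
1: R B3 -> L1 hit  d=D]
2: R B1 -> L1 miss wb->B3  d=-]
3: R B1 -> L1 hit  d=-]
4: W B1 -> L1 hit  d=D]
5: W B2 -> L0 miss  d=D]
6: R B1 -> L1 hit  d=D]
7: R B1 -> L1 hit  d=D]
8: R B1 -> L1 hit  d=D]
9: R B1 -> L1 hit  d=D]
10: R B3 -> L1 miss wb->B1  d=-]
11: W B1 -> L1 miss  d=D]
12: R B1 -> L1 hit  d=D]
13: R B0 -> L0 miss wb->B2  d=-]
14: R B2 -> L0 miss  d=-]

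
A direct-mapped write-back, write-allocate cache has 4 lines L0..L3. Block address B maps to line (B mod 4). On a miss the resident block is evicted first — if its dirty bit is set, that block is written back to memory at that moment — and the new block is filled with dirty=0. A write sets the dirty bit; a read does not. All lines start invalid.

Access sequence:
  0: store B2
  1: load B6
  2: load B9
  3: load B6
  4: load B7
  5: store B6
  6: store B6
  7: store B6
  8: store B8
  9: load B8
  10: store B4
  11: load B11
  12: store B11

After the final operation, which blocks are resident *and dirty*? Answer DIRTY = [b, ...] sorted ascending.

DIRTY = [4, 6, 11]

0: W B2 → L2 miss [D]
1: R B6 → L2 miss wb→B2 [-]
2: R B9 → L1 miss [-]
3: R B6 → L2 hit [-]
4: R B7 → L3 miss [-]
5: W B6 → L2 hit [D]
6: W B6 → L2 hit [D]
7: W B6 → L2 hit [D]
8: W B8 → L0 miss [D]
9: R B8 → L0 hit [D]
10: W B4 → L0 miss wb→B8 [D]
11: R B11 → L3 miss [-]
12: W B11 → L3 hit [D]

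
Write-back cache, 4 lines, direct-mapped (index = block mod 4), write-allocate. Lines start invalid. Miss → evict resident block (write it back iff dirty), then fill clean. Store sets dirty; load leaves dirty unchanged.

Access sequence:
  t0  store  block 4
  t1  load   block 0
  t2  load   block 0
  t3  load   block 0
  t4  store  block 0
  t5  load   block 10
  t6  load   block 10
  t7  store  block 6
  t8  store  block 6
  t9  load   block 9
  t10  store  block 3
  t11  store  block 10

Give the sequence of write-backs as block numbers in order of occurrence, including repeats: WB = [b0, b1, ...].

WB = [4, 6]

0: W B4 -> L0 miss  d=D]
1: R B0 -> L0 miss wb->B4  d=-]
2: R B0 -> L0 hit  d=-]
3: R B0 -> L0 hit  d=-]
4: W B0 -> L0 hit  d=D]
5: R B10 -> L2 miss  d=-]
6: R B10 -> L2 hit  d=-]
7: W B6 -> L2 miss  d=D]
8: W B6 -> L2 hit  d=D]
9: R B9 -> L1 miss  d=-]
10: W B3 -> L3 miss  d=D]
11: W B10 -> L2 miss wb->B6  d=D]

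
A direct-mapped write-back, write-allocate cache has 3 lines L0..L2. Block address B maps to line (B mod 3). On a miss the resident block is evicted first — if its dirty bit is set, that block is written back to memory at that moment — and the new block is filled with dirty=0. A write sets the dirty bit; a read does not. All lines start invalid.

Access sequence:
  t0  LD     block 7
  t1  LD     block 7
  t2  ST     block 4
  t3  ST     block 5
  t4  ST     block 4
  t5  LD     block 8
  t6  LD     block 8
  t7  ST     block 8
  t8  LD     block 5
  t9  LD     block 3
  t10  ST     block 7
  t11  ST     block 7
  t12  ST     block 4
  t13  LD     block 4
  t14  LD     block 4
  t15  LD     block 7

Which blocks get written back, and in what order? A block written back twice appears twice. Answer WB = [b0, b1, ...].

0: R B7 → L1 miss [-]
1: R B7 → L1 hit [-]
2: W B4 → L1 miss [D]
3: W B5 → L2 miss [D]
4: W B4 → L1 hit [D]
5: R B8 → L2 miss wb→B5 [-]
6: R B8 → L2 hit [-]
7: W B8 → L2 hit [D]
8: R B5 → L2 miss wb→B8 [-]
9: R B3 → L0 miss [-]
10: W B7 → L1 miss wb→B4 [D]
11: W B7 → L1 hit [D]
12: W B4 → L1 miss wb→B7 [D]
13: R B4 → L1 hit [D]
14: R B4 → L1 hit [D]
15: R B7 → L1 miss wb→B4 [-]

WB = [5, 8, 4, 7, 4]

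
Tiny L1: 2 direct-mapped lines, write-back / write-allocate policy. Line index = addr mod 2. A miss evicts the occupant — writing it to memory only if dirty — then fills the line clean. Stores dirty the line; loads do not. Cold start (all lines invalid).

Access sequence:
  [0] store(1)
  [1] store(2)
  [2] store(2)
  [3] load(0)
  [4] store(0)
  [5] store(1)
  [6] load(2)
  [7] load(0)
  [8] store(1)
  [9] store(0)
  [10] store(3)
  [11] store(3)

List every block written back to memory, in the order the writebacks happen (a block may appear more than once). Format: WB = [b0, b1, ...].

WB = [2, 0, 1]

0: W B1 -> L1 miss  d=D]
1: W B2 -> L0 miss  d=D]
2: W B2 -> L0 hit  d=D]
3: R B0 -> L0 miss wb->B2  d=-]
4: W B0 -> L0 hit  d=D]
5: W B1 -> L1 hit  d=D]
6: R B2 -> L0 miss wb->B0  d=-]
7: R B0 -> L0 miss  d=-]
8: W B1 -> L1 hit  d=D]
9: W B0 -> L0 hit  d=D]
10: W B3 -> L1 miss wb->B1  d=D]
11: W B3 -> L1 hit  d=D]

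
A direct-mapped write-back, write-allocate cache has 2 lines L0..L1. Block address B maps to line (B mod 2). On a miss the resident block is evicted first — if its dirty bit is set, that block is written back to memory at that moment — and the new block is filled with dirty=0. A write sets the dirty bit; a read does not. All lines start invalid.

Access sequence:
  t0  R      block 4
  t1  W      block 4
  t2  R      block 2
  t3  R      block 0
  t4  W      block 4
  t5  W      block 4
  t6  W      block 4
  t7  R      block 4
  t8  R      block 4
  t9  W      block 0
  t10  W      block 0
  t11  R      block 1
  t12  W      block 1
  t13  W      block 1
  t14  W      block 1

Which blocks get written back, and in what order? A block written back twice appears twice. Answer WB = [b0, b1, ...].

WB = [4, 4]

  0 | R B4 → L0 miss [-]
  1 | W B4 → L0 hit [D]
  2 | R B2 → L0 miss wb→B4 [-]
  3 | R B0 → L0 miss [-]
  4 | W B4 → L0 miss [D]
  5 | W B4 → L0 hit [D]
  6 | W B4 → L0 hit [D]
  7 | R B4 → L0 hit [D]
  8 | R B4 → L0 hit [D]
  9 | W B0 → L0 miss wb→B4 [D]
  10 | W B0 → L0 hit [D]
  11 | R B1 → L1 miss [-]
  12 | W B1 → L1 hit [D]
  13 | W B1 → L1 hit [D]
  14 | W B1 → L1 hit [D]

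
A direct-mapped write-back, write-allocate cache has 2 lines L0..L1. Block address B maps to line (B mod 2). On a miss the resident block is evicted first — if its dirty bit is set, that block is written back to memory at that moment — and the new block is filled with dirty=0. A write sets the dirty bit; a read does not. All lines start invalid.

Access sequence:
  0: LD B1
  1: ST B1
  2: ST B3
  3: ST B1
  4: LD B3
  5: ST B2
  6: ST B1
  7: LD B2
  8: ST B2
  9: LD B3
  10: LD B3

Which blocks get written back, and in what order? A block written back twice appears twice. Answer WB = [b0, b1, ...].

0: R B1 → L1 miss [-]
1: W B1 → L1 hit [D]
2: W B3 → L1 miss wb→B1 [D]
3: W B1 → L1 miss wb→B3 [D]
4: R B3 → L1 miss wb→B1 [-]
5: W B2 → L0 miss [D]
6: W B1 → L1 miss [D]
7: R B2 → L0 hit [D]
8: W B2 → L0 hit [D]
9: R B3 → L1 miss wb→B1 [-]
10: R B3 → L1 hit [-]

WB = [1, 3, 1, 1]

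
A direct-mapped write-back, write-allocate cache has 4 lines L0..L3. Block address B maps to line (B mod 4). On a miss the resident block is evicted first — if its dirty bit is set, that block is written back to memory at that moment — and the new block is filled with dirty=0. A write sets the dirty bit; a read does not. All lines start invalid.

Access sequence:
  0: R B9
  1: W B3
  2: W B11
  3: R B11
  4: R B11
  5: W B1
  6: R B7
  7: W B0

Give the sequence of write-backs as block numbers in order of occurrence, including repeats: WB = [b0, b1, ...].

WB = [3, 11]

0: R B9 → L1 miss [-]
1: W B3 → L3 miss [D]
2: W B11 → L3 miss wb→B3 [D]
3: R B11 → L3 hit [D]
4: R B11 → L3 hit [D]
5: W B1 → L1 miss [D]
6: R B7 → L3 miss wb→B11 [-]
7: W B0 → L0 miss [D]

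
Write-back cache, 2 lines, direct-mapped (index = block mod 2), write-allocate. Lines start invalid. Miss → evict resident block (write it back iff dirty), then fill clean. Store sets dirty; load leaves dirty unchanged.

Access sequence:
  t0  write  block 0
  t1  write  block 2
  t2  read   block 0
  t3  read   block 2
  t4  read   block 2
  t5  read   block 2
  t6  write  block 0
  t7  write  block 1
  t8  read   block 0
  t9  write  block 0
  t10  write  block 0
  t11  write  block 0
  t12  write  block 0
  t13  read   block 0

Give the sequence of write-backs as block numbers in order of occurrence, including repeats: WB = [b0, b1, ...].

  0 | W B0 → L0 miss [D]
  1 | W B2 → L0 miss wb→B0 [D]
  2 | R B0 → L0 miss wb→B2 [-]
  3 | R B2 → L0 miss [-]
  4 | R B2 → L0 hit [-]
  5 | R B2 → L0 hit [-]
  6 | W B0 → L0 miss [D]
  7 | W B1 → L1 miss [D]
  8 | R B0 → L0 hit [D]
  9 | W B0 → L0 hit [D]
  10 | W B0 → L0 hit [D]
  11 | W B0 → L0 hit [D]
  12 | W B0 → L0 hit [D]
  13 | R B0 → L0 hit [D]

WB = [0, 2]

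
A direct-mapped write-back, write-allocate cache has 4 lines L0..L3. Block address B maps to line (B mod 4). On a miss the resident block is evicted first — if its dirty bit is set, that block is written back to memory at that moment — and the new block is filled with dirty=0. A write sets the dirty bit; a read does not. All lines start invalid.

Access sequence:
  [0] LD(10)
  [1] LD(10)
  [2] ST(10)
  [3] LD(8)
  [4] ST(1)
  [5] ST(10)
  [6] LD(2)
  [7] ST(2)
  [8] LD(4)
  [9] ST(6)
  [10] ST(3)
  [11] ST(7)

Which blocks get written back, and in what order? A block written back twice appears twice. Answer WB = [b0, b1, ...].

WB = [10, 2, 3]

0: R B10 -> L2 miss  d=-]
1: R B10 -> L2 hit  d=-]
2: W B10 -> L2 hit  d=D]
3: R B8 -> L0 miss  d=-]
4: W B1 -> L1 miss  d=D]
5: W B10 -> L2 hit  d=D]
6: R B2 -> L2 miss wb->B10  d=-]
7: W B2 -> L2 hit  d=D]
8: R B4 -> L0 miss  d=-]
9: W B6 -> L2 miss wb->B2  d=D]
10: W B3 -> L3 miss  d=D]
11: W B7 -> L3 miss wb->B3  d=D]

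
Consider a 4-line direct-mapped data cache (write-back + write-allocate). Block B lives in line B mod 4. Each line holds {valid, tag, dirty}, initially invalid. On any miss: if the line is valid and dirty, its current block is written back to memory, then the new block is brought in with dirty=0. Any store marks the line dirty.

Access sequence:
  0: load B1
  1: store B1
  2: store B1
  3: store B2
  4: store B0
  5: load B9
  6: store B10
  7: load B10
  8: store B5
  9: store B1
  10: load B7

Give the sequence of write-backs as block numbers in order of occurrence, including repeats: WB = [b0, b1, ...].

WB = [1, 2, 5]

0: R B1 → L1 miss [-]
1: W B1 → L1 hit [D]
2: W B1 → L1 hit [D]
3: W B2 → L2 miss [D]
4: W B0 → L0 miss [D]
5: R B9 → L1 miss wb→B1 [-]
6: W B10 → L2 miss wb→B2 [D]
7: R B10 → L2 hit [D]
8: W B5 → L1 miss [D]
9: W B1 → L1 miss wb→B5 [D]
10: R B7 → L3 miss [-]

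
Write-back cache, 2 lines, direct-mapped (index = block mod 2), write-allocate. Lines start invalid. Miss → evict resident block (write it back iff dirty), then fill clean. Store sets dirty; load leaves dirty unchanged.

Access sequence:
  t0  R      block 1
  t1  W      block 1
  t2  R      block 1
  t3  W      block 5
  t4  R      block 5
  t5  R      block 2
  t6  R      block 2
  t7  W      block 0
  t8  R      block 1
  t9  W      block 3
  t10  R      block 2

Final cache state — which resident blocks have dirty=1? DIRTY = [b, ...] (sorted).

  0 | R B1 → L1 miss [-]
  1 | W B1 → L1 hit [D]
  2 | R B1 → L1 hit [D]
  3 | W B5 → L1 miss wb→B1 [D]
  4 | R B5 → L1 hit [D]
  5 | R B2 → L0 miss [-]
  6 | R B2 → L0 hit [-]
  7 | W B0 → L0 miss [D]
  8 | R B1 → L1 miss wb→B5 [-]
  9 | W B3 → L1 miss [D]
  10 | R B2 → L0 miss wb→B0 [-]

DIRTY = [3]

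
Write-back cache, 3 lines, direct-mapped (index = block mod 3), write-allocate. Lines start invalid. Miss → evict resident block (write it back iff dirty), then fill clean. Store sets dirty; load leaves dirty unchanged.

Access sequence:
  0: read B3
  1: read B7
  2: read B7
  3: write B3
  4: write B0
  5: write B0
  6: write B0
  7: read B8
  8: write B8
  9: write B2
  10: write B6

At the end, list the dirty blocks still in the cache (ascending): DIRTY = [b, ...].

0: R B3 → L0 miss [-]
1: R B7 → L1 miss [-]
2: R B7 → L1 hit [-]
3: W B3 → L0 hit [D]
4: W B0 → L0 miss wb→B3 [D]
5: W B0 → L0 hit [D]
6: W B0 → L0 hit [D]
7: R B8 → L2 miss [-]
8: W B8 → L2 hit [D]
9: W B2 → L2 miss wb→B8 [D]
10: W B6 → L0 miss wb→B0 [D]

DIRTY = [2, 6]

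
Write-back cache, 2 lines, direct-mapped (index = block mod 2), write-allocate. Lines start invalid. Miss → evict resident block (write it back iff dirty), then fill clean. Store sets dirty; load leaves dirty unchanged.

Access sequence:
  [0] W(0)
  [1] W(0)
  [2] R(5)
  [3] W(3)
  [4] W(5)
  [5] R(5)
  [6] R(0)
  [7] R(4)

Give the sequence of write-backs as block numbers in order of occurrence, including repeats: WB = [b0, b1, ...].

WB = [3, 0]

  0 | W B0 → L0 miss [D]
  1 | W B0 → L0 hit [D]
  2 | R B5 → L1 miss [-]
  3 | W B3 → L1 miss [D]
  4 | W B5 → L1 miss wb→B3 [D]
  5 | R B5 → L1 hit [D]
  6 | R B0 → L0 hit [D]
  7 | R B4 → L0 miss wb→B0 [-]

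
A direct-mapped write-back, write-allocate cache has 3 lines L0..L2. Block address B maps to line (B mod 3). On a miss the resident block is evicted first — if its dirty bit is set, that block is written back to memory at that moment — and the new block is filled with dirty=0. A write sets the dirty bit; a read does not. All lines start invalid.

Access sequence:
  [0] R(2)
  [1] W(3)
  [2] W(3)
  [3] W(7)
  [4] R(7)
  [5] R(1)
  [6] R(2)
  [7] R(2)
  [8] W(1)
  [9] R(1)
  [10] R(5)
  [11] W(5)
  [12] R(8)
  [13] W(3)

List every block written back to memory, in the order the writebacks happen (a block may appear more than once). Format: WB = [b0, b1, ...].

WB = [7, 5]

0: R B2 -> L2 miss  d=-]
1: W B3 -> L0 miss  d=D]
2: W B3 -> L0 hit  d=D]
3: W B7 -> L1 miss  d=D]
4: R B7 -> L1 hit  d=D]
5: R B1 -> L1 miss wb->B7  d=-]
6: R B2 -> L2 hit  d=-]
7: R B2 -> L2 hit  d=-]
8: W B1 -> L1 hit  d=D]
9: R B1 -> L1 hit  d=D]
10: R B5 -> L2 miss  d=-]
11: W B5 -> L2 hit  d=D]
12: R B8 -> L2 miss wb->B5  d=-]
13: W B3 -> L0 hit  d=D]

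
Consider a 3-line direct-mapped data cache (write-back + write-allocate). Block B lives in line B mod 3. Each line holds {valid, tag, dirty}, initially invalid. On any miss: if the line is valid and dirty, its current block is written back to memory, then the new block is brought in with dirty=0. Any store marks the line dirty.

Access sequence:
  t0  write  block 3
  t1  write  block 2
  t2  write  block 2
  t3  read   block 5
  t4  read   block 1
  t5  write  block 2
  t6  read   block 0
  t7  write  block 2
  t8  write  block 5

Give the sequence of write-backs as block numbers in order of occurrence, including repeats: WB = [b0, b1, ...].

0: W B3 → L0 miss [D]
1: W B2 → L2 miss [D]
2: W B2 → L2 hit [D]
3: R B5 → L2 miss wb→B2 [-]
4: R B1 → L1 miss [-]
5: W B2 → L2 miss [D]
6: R B0 → L0 miss wb→B3 [-]
7: W B2 → L2 hit [D]
8: W B5 → L2 miss wb→B2 [D]

WB = [2, 3, 2]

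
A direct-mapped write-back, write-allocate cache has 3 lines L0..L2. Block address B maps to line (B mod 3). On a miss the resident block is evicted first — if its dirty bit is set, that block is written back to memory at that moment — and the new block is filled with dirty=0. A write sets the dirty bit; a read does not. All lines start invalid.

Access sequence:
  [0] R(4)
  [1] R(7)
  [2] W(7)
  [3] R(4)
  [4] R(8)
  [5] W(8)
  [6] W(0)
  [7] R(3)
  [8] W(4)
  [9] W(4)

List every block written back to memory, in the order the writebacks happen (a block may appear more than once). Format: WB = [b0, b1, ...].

WB = [7, 0]

  0 | R B4 → L1 miss [-]
  1 | R B7 → L1 miss [-]
  2 | W B7 → L1 hit [D]
  3 | R B4 → L1 miss wb→B7 [-]
  4 | R B8 → L2 miss [-]
  5 | W B8 → L2 hit [D]
  6 | W B0 → L0 miss [D]
  7 | R B3 → L0 miss wb→B0 [-]
  8 | W B4 → L1 hit [D]
  9 | W B4 → L1 hit [D]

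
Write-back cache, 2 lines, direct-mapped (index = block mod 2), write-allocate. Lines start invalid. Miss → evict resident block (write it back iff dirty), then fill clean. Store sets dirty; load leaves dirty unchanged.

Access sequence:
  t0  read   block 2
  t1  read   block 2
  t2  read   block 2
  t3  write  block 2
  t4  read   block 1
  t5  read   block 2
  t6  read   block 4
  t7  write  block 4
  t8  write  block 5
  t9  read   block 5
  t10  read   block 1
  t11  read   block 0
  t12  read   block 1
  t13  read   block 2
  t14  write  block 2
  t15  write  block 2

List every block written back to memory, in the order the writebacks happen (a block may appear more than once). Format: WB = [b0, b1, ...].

0: R B2 -> L0 miss  d=-]
1: R B2 -> L0 hit  d=-]
2: R B2 -> L0 hit  d=-]
3: W B2 -> L0 hit  d=D]
4: R B1 -> L1 miss  d=-]
5: R B2 -> L0 hit  d=D]
6: R B4 -> L0 miss wb->B2  d=-]
7: W B4 -> L0 hit  d=D]
8: W B5 -> L1 miss  d=D]
9: R B5 -> L1 hit  d=D]
10: R B1 -> L1 miss wb->B5  d=-]
11: R B0 -> L0 miss wb->B4  d=-]
12: R B1 -> L1 hit  d=-]
13: R B2 -> L0 miss  d=-]
14: W B2 -> L0 hit  d=D]
15: W B2 -> L0 hit  d=D]

WB = [2, 5, 4]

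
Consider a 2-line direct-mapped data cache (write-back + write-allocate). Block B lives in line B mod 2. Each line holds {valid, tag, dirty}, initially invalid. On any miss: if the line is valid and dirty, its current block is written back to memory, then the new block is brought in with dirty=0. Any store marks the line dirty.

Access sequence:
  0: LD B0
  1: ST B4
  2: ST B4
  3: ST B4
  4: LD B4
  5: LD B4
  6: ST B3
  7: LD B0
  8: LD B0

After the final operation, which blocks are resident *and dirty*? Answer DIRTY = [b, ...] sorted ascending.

DIRTY = [3]

  0 | R B0 → L0 miss [-]
  1 | W B4 → L0 miss [D]
  2 | W B4 → L0 hit [D]
  3 | W B4 → L0 hit [D]
  4 | R B4 → L0 hit [D]
  5 | R B4 → L0 hit [D]
  6 | W B3 → L1 miss [D]
  7 | R B0 → L0 miss wb→B4 [-]
  8 | R B0 → L0 hit [-]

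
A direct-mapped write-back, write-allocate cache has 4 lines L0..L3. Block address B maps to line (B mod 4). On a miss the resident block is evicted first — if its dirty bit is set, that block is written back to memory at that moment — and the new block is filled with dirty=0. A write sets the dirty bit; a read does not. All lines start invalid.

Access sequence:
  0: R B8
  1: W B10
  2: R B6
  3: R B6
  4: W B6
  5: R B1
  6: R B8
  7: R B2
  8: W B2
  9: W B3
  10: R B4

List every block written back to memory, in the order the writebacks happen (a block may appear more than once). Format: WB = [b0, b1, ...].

WB = [10, 6]

  0 | R B8 → L0 miss [-]
  1 | W B10 → L2 miss [D]
  2 | R B6 → L2 miss wb→B10 [-]
  3 | R B6 → L2 hit [-]
  4 | W B6 → L2 hit [D]
  5 | R B1 → L1 miss [-]
  6 | R B8 → L0 hit [-]
  7 | R B2 → L2 miss wb→B6 [-]
  8 | W B2 → L2 hit [D]
  9 | W B3 → L3 miss [D]
  10 | R B4 → L0 miss [-]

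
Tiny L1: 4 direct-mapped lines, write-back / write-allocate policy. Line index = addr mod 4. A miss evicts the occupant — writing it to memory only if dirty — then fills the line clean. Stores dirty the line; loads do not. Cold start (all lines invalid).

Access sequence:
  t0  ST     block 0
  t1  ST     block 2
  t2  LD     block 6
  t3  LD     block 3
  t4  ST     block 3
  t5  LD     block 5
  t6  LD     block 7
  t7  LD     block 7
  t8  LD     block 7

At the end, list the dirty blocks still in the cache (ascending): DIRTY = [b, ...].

DIRTY = [0]

  0 | W B0 → L0 miss [D]
  1 | W B2 → L2 miss [D]
  2 | R B6 → L2 miss wb→B2 [-]
  3 | R B3 → L3 miss [-]
  4 | W B3 → L3 hit [D]
  5 | R B5 → L1 miss [-]
  6 | R B7 → L3 miss wb→B3 [-]
  7 | R B7 → L3 hit [-]
  8 | R B7 → L3 hit [-]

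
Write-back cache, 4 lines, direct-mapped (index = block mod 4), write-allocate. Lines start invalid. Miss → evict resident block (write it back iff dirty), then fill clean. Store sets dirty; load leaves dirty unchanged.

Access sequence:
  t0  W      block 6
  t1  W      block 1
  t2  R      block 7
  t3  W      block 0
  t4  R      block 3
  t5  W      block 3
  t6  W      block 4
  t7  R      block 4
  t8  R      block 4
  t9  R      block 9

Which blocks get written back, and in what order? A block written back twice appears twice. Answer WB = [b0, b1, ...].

0: W B6 -> L2 miss  d=D]
1: W B1 -> L1 miss  d=D]
2: R B7 -> L3 miss  d=-]
3: W B0 -> L0 miss  d=D]
4: R B3 -> L3 miss  d=-]
5: W B3 -> L3 hit  d=D]
6: W B4 -> L0 miss wb->B0  d=D]
7: R B4 -> L0 hit  d=D]
8: R B4 -> L0 hit  d=D]
9: R B9 -> L1 miss wb->B1  d=-]

WB = [0, 1]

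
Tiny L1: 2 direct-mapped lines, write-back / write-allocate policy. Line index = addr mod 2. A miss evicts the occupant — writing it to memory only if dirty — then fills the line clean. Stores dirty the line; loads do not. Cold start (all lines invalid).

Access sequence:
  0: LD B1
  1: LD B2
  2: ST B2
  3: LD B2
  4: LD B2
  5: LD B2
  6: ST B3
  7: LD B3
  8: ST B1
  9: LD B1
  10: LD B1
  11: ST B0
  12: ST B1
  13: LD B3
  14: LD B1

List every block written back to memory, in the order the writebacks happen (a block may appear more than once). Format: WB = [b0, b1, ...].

0: R B1 -> L1 miss  d=-]
1: R B2 -> L0 miss  d=-]
2: W B2 -> L0 hit  d=D]
3: R B2 -> L0 hit  d=D]
4: R B2 -> L0 hit  d=D]
5: R B2 -> L0 hit  d=D]
6: W B3 -> L1 miss  d=D]
7: R B3 -> L1 hit  d=D]
8: W B1 -> L1 miss wb->B3  d=D]
9: R B1 -> L1 hit  d=D]
10: R B1 -> L1 hit  d=D]
11: W B0 -> L0 miss wb->B2  d=D]
12: W B1 -> L1 hit  d=D]
13: R B3 -> L1 miss wb->B1  d=-]
14: R B1 -> L1 miss  d=-]

WB = [3, 2, 1]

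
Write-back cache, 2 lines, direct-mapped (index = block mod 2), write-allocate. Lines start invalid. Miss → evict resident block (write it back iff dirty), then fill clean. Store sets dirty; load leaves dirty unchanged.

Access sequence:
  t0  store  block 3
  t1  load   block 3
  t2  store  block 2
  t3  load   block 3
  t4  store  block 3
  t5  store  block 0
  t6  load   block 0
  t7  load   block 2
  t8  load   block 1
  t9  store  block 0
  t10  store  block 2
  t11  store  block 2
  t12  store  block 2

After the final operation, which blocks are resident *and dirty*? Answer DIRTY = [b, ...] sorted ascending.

  0 | W B3 → L1 miss [D]
  1 | R B3 → L1 hit [D]
  2 | W B2 → L0 miss [D]
  3 | R B3 → L1 hit [D]
  4 | W B3 → L1 hit [D]
  5 | W B0 → L0 miss wb→B2 [D]
  6 | R B0 → L0 hit [D]
  7 | R B2 → L0 miss wb→B0 [-]
  8 | R B1 → L1 miss wb→B3 [-]
  9 | W B0 → L0 miss [D]
  10 | W B2 → L0 miss wb→B0 [D]
  11 | W B2 → L0 hit [D]
  12 | W B2 → L0 hit [D]

DIRTY = [2]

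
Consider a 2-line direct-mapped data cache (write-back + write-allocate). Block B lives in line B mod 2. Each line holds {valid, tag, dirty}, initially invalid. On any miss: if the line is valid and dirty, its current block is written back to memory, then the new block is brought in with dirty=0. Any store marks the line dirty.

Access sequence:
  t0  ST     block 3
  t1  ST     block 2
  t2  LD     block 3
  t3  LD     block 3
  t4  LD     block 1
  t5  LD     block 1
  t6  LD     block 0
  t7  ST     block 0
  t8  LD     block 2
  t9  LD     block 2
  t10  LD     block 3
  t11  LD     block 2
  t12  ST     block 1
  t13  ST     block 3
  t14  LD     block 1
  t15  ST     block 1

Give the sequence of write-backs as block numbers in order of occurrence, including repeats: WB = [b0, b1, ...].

0: W B3 -> L1 miss  d=D]
1: W B2 -> L0 miss  d=D]
2: R B3 -> L1 hit  d=D]
3: R B3 -> L1 hit  d=D]
4: R B1 -> L1 miss wb->B3  d=-]
5: R B1 -> L1 hit  d=-]
6: R B0 -> L0 miss wb->B2  d=-]
7: W B0 -> L0 hit  d=D]
8: R B2 -> L0 miss wb->B0  d=-]
9: R B2 -> L0 hit  d=-]
10: R B3 -> L1 miss  d=-]
11: R B2 -> L0 hit  d=-]
12: W B1 -> L1 miss  d=D]
13: W B3 -> L1 miss wb->B1  d=D]
14: R B1 -> L1 miss wb->B3  d=-]
15: W B1 -> L1 hit  d=D]

WB = [3, 2, 0, 1, 3]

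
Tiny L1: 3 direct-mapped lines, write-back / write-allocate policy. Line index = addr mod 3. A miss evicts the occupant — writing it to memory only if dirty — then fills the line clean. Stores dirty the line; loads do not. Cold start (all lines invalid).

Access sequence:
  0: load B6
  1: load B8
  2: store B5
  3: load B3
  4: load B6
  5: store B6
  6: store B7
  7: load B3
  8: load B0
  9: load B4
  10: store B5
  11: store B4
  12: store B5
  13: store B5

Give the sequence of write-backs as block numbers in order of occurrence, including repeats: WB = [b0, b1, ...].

  0 | R B6 → L0 miss [-]
  1 | R B8 → L2 miss [-]
  2 | W B5 → L2 miss [D]
  3 | R B3 → L0 miss [-]
  4 | R B6 → L0 miss [-]
  5 | W B6 → L0 hit [D]
  6 | W B7 → L1 miss [D]
  7 | R B3 → L0 miss wb→B6 [-]
  8 | R B0 → L0 miss [-]
  9 | R B4 → L1 miss wb→B7 [-]
  10 | W B5 → L2 hit [D]
  11 | W B4 → L1 hit [D]
  12 | W B5 → L2 hit [D]
  13 | W B5 → L2 hit [D]

WB = [6, 7]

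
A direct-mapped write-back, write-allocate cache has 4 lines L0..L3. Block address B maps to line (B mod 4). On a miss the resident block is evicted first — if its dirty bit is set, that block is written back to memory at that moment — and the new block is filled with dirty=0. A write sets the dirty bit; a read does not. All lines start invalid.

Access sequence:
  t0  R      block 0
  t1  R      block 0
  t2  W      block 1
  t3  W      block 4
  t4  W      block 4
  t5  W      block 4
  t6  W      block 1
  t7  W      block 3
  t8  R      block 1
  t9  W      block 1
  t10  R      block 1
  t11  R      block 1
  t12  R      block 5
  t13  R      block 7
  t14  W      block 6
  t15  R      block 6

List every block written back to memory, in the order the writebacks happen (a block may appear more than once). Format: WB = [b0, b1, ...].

WB = [1, 3]

0: R B0 -> L0 miss  d=-]
1: R B0 -> L0 hit  d=-]
2: W B1 -> L1 miss  d=D]
3: W B4 -> L0 miss  d=D]
4: W B4 -> L0 hit  d=D]
5: W B4 -> L0 hit  d=D]
6: W B1 -> L1 hit  d=D]
7: W B3 -> L3 miss  d=D]
8: R B1 -> L1 hit  d=D]
9: W B1 -> L1 hit  d=D]
10: R B1 -> L1 hit  d=D]
11: R B1 -> L1 hit  d=D]
12: R B5 -> L1 miss wb->B1  d=-]
13: R B7 -> L3 miss wb->B3  d=-]
14: W B6 -> L2 miss  d=D]
15: R B6 -> L2 hit  d=D]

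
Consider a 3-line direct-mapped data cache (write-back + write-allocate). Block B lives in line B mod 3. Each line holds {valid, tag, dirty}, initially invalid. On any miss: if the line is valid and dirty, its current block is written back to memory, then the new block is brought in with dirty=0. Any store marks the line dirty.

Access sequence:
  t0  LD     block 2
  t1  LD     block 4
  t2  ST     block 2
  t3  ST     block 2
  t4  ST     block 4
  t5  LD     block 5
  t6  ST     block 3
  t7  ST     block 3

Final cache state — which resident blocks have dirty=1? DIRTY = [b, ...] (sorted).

0: R B2 → L2 miss [-]
1: R B4 → L1 miss [-]
2: W B2 → L2 hit [D]
3: W B2 → L2 hit [D]
4: W B4 → L1 hit [D]
5: R B5 → L2 miss wb→B2 [-]
6: W B3 → L0 miss [D]
7: W B3 → L0 hit [D]

DIRTY = [3, 4]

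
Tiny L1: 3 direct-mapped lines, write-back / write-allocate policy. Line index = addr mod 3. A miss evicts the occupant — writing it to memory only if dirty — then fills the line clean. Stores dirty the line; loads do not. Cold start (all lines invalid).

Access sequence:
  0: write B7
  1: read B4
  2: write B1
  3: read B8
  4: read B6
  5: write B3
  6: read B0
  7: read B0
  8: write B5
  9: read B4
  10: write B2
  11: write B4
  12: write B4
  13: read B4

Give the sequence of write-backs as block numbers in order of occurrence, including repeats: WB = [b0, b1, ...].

  0 | W B7 → L1 miss [D]
  1 | R B4 → L1 miss wb→B7 [-]
  2 | W B1 → L1 miss [D]
  3 | R B8 → L2 miss [-]
  4 | R B6 → L0 miss [-]
  5 | W B3 → L0 miss [D]
  6 | R B0 → L0 miss wb→B3 [-]
  7 | R B0 → L0 hit [-]
  8 | W B5 → L2 miss [D]
  9 | R B4 → L1 miss wb→B1 [-]
  10 | W B2 → L2 miss wb→B5 [D]
  11 | W B4 → L1 hit [D]
  12 | W B4 → L1 hit [D]
  13 | R B4 → L1 hit [D]

WB = [7, 3, 1, 5]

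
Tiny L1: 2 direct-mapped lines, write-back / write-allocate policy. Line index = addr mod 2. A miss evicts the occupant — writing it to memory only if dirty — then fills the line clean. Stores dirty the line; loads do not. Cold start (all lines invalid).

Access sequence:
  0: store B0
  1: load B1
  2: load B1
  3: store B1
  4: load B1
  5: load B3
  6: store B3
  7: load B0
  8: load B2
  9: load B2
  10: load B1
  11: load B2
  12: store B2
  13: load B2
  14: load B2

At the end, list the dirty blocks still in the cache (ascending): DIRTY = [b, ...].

  0 | W B0 → L0 miss [D]
  1 | R B1 → L1 miss [-]
  2 | R B1 → L1 hit [-]
  3 | W B1 → L1 hit [D]
  4 | R B1 → L1 hit [D]
  5 | R B3 → L1 miss wb→B1 [-]
  6 | W B3 → L1 hit [D]
  7 | R B0 → L0 hit [D]
  8 | R B2 → L0 miss wb→B0 [-]
  9 | R B2 → L0 hit [-]
  10 | R B1 → L1 miss wb→B3 [-]
  11 | R B2 → L0 hit [-]
  12 | W B2 → L0 hit [D]
  13 | R B2 → L0 hit [D]
  14 | R B2 → L0 hit [D]

DIRTY = [2]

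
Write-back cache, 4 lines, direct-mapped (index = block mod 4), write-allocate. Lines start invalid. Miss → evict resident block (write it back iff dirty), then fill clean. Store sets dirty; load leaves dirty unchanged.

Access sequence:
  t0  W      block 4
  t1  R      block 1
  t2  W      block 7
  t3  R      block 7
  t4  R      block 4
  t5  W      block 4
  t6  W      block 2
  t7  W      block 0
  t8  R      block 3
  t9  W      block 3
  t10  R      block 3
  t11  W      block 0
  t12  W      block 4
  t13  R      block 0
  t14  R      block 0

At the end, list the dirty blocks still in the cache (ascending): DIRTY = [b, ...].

0: W B4 → L0 miss [D]
1: R B1 → L1 miss [-]
2: W B7 → L3 miss [D]
3: R B7 → L3 hit [D]
4: R B4 → L0 hit [D]
5: W B4 → L0 hit [D]
6: W B2 → L2 miss [D]
7: W B0 → L0 miss wb→B4 [D]
8: R B3 → L3 miss wb→B7 [-]
9: W B3 → L3 hit [D]
10: R B3 → L3 hit [D]
11: W B0 → L0 hit [D]
12: W B4 → L0 miss wb→B0 [D]
13: R B0 → L0 miss wb→B4 [-]
14: R B0 → L0 hit [-]

DIRTY = [2, 3]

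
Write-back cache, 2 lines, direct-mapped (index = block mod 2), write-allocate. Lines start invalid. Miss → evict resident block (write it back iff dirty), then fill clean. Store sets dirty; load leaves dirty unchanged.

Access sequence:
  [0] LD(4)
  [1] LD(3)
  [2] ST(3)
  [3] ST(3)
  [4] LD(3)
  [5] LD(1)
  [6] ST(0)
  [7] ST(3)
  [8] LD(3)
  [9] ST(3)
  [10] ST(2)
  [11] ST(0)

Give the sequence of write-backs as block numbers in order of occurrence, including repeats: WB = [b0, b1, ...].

WB = [3, 0, 2]

  0 | R B4 → L0 miss [-]
  1 | R B3 → L1 miss [-]
  2 | W B3 → L1 hit [D]
  3 | W B3 → L1 hit [D]
  4 | R B3 → L1 hit [D]
  5 | R B1 → L1 miss wb→B3 [-]
  6 | W B0 → L0 miss [D]
  7 | W B3 → L1 miss [D]
  8 | R B3 → L1 hit [D]
  9 | W B3 → L1 hit [D]
  10 | W B2 → L0 miss wb→B0 [D]
  11 | W B0 → L0 miss wb→B2 [D]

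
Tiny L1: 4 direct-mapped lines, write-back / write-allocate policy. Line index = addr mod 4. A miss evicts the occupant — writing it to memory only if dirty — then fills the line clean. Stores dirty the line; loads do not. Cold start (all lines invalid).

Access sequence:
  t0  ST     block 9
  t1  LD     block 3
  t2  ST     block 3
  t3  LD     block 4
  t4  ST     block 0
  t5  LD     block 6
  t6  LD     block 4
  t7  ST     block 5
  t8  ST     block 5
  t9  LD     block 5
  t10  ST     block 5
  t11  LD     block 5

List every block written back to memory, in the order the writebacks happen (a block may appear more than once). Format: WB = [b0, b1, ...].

WB = [0, 9]

0: W B9 -> L1 miss  d=D]
1: R B3 -> L3 miss  d=-]
2: W B3 -> L3 hit  d=D]
3: R B4 -> L0 miss  d=-]
4: W B0 -> L0 miss  d=D]
5: R B6 -> L2 miss  d=-]
6: R B4 -> L0 miss wb->B0  d=-]
7: W B5 -> L1 miss wb->B9  d=D]
8: W B5 -> L1 hit  d=D]
9: R B5 -> L1 hit  d=D]
10: W B5 -> L1 hit  d=D]
11: R B5 -> L1 hit  d=D]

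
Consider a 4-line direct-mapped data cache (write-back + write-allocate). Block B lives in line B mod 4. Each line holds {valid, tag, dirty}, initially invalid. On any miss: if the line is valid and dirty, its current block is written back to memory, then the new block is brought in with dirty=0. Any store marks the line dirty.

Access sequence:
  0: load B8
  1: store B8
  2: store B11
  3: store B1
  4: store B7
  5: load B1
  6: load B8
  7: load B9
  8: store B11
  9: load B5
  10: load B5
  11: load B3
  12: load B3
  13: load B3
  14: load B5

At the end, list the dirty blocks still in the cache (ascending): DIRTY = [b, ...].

DIRTY = [8]

0: R B8 -> L0 miss  d=-]
1: W B8 -> L0 hit  d=D]
2: W B11 -> L3 miss  d=D]
3: W B1 -> L1 miss  d=D]
4: W B7 -> L3 miss wb->B11  d=D]
5: R B1 -> L1 hit  d=D]
6: R B8 -> L0 hit  d=D]
7: R B9 -> L1 miss wb->B1  d=-]
8: W B11 -> L3 miss wb->B7  d=D]
9: R B5 -> L1 miss  d=-]
10: R B5 -> L1 hit  d=-]
11: R B3 -> L3 miss wb->B11  d=-]
12: R B3 -> L3 hit  d=-]
13: R B3 -> L3 hit  d=-]
14: R B5 -> L1 hit  d=-]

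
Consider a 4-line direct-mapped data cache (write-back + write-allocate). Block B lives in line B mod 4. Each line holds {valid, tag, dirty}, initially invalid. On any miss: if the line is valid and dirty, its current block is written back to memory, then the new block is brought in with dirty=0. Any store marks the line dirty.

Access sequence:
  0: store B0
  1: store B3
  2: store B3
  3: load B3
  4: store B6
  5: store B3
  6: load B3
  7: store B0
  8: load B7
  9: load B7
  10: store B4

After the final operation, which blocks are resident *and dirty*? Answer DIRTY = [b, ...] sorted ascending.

DIRTY = [4, 6]

0: W B0 → L0 miss [D]
1: W B3 → L3 miss [D]
2: W B3 → L3 hit [D]
3: R B3 → L3 hit [D]
4: W B6 → L2 miss [D]
5: W B3 → L3 hit [D]
6: R B3 → L3 hit [D]
7: W B0 → L0 hit [D]
8: R B7 → L3 miss wb→B3 [-]
9: R B7 → L3 hit [-]
10: W B4 → L0 miss wb→B0 [D]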